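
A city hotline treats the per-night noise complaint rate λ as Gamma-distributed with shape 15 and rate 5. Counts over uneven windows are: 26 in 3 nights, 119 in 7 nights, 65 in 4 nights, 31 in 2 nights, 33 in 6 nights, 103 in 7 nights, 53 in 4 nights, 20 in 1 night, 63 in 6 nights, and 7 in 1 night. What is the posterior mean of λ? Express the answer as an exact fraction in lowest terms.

535/46

Total count: 26 + 119 + 65 + 31 + 33 + 103 + 53 + 20 + 63 + 7 = 520.
Total exposure: 3 + 7 + 4 + 2 + 6 + 7 + 4 + 1 + 6 + 1 = 41 nights.
Conjugate update: add total count to the shape and total exposure to the rate, giving Gamma(535, 46).
Posterior mean = α'/β' = 535/46.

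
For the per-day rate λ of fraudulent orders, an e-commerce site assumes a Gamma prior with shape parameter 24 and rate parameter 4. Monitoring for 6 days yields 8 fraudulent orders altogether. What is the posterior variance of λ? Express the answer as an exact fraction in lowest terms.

Total count 8 over total exposure 6 days.
Posterior: α' = 24 + 8 = 32, β' = 4 + 6 = 10.
Posterior variance = α'/β'² = 32/100 = 8/25.

8/25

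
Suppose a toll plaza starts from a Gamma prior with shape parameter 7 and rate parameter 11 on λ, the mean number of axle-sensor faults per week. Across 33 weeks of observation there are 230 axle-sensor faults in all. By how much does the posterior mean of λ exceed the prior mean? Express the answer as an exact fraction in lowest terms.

Total count 230 over total exposure 33 weeks.
Posterior: α' = 7 + 230 = 237, β' = 11 + 33 = 44.
Posterior mean = 237/44 = 237/44; prior mean = 7/11 = 7/11. Difference = 237/44 − 7/11 = 19/4.

19/4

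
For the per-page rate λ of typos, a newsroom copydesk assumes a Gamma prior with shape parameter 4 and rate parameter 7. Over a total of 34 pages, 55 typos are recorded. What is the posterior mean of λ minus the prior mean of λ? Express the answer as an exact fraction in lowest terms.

Total count 55 over total exposure 34 pages.
Posterior: α' = 4 + 55 = 59, β' = 7 + 34 = 41.
Posterior mean = 59/41 = 59/41; prior mean = 4/7 = 4/7. Difference = 59/41 − 4/7 = 249/287.

249/287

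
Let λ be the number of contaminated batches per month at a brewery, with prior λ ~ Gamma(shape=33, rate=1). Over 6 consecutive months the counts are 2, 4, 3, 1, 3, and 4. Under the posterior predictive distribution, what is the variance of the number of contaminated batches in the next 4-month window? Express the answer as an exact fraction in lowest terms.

Total count: 2 + 4 + 3 + 1 + 3 + 4 = 17.
Total exposure: 6 months.
Posterior: α' = 33 + 17 = 50, β' = 1 + 6 = 7.
The posterior predictive for a window of length T is Negative Binomial with variance T·α'·(β'+T)/β'² = 4·50·11/49 = 2200/49.

2200/49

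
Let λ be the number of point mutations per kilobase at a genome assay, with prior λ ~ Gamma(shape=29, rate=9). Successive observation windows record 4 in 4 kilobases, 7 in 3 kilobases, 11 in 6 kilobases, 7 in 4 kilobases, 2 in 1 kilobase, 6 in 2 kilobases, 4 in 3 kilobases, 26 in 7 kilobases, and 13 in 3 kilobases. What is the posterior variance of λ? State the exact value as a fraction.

109/1764

Total count: 4 + 7 + 11 + 7 + 2 + 6 + 4 + 26 + 13 = 80.
Total exposure: 4 + 3 + 6 + 4 + 1 + 2 + 3 + 7 + 3 = 33 kilobases.
Conjugate update: add total count to the shape and total exposure to the rate, giving Gamma(109, 42).
Posterior variance = α'/β'² = 109/1764.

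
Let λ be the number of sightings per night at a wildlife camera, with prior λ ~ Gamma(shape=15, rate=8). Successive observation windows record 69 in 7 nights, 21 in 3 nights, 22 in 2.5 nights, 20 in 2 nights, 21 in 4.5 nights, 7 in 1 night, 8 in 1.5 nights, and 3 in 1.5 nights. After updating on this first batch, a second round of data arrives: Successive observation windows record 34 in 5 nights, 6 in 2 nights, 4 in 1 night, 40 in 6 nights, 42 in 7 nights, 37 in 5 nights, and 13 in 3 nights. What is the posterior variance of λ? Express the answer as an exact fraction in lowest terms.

181/1800

Total count: 69 + 21 + 22 + 20 + 21 + 7 + 8 + 3 = 171.
Total exposure: 7 + 3 + 2.5 + 2 + 4.5 + 1 + 1.5 + 1.5 = 23 nights.
After the first batch: Gamma(15 + 171, 8 + 23) = Gamma(186, 31).
Total count: 34 + 6 + 4 + 40 + 42 + 37 + 13 = 176.
Total exposure: 5 + 2 + 1 + 6 + 7 + 5 + 3 = 29 nights.
After the second batch: Gamma(186 + 176, 31 + 29) = Gamma(362, 60).
Posterior variance = α'/β'² = 362/3600 = 181/1800.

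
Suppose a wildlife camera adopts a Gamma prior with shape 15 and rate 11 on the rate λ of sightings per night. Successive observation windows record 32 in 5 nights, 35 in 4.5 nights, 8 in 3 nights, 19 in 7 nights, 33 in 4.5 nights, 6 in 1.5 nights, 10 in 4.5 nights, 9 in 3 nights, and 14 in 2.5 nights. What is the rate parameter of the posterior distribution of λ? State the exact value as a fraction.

93/2

Total count: 32 + 35 + 8 + 19 + 33 + 6 + 10 + 9 + 14 = 166.
Total exposure: 5 + 4.5 + 3 + 7 + 4.5 + 1.5 + 4.5 + 3 + 2.5 = 35.5 nights.
Conjugate update: add total count to the shape and total exposure to the rate, giving Gamma(181, 93/2).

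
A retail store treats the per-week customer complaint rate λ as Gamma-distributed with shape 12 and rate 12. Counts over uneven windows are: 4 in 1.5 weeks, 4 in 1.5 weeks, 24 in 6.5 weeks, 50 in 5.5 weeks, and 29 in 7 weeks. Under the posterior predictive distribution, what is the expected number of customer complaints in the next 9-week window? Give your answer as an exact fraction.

1107/34

Total count: 4 + 4 + 24 + 50 + 29 = 111.
Total exposure: 1.5 + 1.5 + 6.5 + 5.5 + 7 = 22 weeks.
Posterior: α' = 12 + 111 = 123, β' = 12 + 22 = 34.
Predictive mean over a 9-week window = T·E[λ|data] = 9·123/34 = 1107/34.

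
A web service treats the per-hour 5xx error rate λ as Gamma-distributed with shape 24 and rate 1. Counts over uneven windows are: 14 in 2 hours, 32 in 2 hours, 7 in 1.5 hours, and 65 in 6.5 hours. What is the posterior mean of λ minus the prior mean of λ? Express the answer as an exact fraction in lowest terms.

Total count: 14 + 32 + 7 + 65 = 118.
Total exposure: 2 + 2 + 1.5 + 6.5 = 12 hours.
Conjugate update: add total count to the shape and total exposure to the rate, giving Gamma(142, 13).
Posterior mean = 142/13 = 142/13; prior mean = 24/1 = 24. Difference = 142/13 − 24 = -170/13.

-170/13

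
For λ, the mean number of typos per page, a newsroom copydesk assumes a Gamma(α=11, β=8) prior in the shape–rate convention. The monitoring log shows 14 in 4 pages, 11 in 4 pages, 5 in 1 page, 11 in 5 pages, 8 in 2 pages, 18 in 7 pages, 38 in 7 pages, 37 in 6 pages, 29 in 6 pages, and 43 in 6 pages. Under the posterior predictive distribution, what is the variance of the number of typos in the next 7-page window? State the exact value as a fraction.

Total count: 14 + 11 + 5 + 11 + 8 + 18 + 38 + 37 + 29 + 43 = 214.
Total exposure: 4 + 4 + 1 + 5 + 2 + 7 + 7 + 6 + 6 + 6 = 48 pages.
The Gamma prior is conjugate for the Poisson rate, so λ | data ~ Gamma(11+214, 8+48) = Gamma(225, 56).
The posterior predictive for a window of length T is Negative Binomial with variance T·α'·(β'+T)/β'² = 7·225·63/3136 = 2025/64.

2025/64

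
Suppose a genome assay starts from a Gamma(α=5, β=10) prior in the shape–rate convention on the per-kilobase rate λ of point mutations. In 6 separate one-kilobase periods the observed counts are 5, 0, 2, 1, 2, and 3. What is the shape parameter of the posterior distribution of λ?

18

Total count: 5 + 0 + 2 + 1 + 2 + 3 = 13.
Total exposure: 6 kilobases.
By Gamma–Poisson conjugacy, the posterior is Gamma(α + Σx, β + Σt) = Gamma(5 + 13, 10 + 6) = Gamma(18, 16).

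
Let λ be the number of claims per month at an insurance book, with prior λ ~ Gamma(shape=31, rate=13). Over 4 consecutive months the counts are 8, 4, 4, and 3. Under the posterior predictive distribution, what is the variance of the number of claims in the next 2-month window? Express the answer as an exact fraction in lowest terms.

1900/289

Total count: 8 + 4 + 4 + 3 = 19.
Total exposure: 4 months.
The Gamma prior is conjugate for the Poisson rate, so λ | data ~ Gamma(31+19, 13+4) = Gamma(50, 17).
The posterior predictive for a window of length T is Negative Binomial with variance T·α'·(β'+T)/β'² = 2·50·19/289 = 1900/289.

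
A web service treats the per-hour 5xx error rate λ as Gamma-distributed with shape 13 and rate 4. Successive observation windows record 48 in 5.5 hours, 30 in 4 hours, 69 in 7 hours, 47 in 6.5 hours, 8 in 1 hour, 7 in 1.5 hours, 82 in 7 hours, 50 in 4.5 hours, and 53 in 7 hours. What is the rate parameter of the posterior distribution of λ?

Total count: 48 + 30 + 69 + 47 + 8 + 7 + 82 + 50 + 53 = 394.
Total exposure: 5.5 + 4 + 7 + 6.5 + 1 + 1.5 + 7 + 4.5 + 7 = 44 hours.
Posterior: α' = 13 + 394 = 407, β' = 4 + 44 = 48.

48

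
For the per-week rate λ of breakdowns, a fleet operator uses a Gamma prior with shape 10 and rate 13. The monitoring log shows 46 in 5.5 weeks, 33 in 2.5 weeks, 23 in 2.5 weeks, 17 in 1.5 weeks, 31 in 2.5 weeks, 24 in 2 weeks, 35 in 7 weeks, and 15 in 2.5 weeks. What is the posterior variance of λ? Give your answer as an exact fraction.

Total count: 46 + 33 + 23 + 17 + 31 + 24 + 35 + 15 = 224.
Total exposure: 5.5 + 2.5 + 2.5 + 1.5 + 2.5 + 2 + 7 + 2.5 = 26 weeks.
The Gamma prior is conjugate for the Poisson rate, so λ | data ~ Gamma(10+224, 13+26) = Gamma(234, 39).
Posterior variance = α'/β'² = 234/1521 = 2/13.

2/13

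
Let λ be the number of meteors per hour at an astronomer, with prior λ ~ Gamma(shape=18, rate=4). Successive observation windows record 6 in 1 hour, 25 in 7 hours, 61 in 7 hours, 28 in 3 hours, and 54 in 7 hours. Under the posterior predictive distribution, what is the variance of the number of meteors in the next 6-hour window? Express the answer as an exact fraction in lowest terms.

Total count: 6 + 25 + 61 + 28 + 54 = 174.
Total exposure: 1 + 7 + 7 + 3 + 7 = 25 hours.
Conjugate update: add total count to the shape and total exposure to the rate, giving Gamma(192, 29).
The posterior predictive for a window of length T is Negative Binomial with variance T·α'·(β'+T)/β'² = 6·192·35/841 = 40320/841.

40320/841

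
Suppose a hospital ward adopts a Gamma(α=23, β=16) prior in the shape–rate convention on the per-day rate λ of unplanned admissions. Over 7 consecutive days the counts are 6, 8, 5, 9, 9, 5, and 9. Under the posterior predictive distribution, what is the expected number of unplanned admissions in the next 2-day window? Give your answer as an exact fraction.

148/23

Total count: 6 + 8 + 5 + 9 + 9 + 5 + 9 = 51.
Total exposure: 7 days.
Conjugate update: add total count to the shape and total exposure to the rate, giving Gamma(74, 23).
Predictive mean over a 2-day window = T·E[λ|data] = 2·74/23 = 148/23.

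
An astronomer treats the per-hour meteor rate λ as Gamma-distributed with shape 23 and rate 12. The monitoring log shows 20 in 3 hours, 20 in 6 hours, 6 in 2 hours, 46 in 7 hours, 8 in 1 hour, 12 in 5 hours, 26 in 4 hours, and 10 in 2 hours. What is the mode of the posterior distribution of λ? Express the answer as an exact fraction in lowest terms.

85/21

Total count: 20 + 20 + 6 + 46 + 8 + 12 + 26 + 10 = 148.
Total exposure: 3 + 6 + 2 + 7 + 1 + 5 + 4 + 2 = 30 hours.
By Gamma–Poisson conjugacy, the posterior is Gamma(α + Σx, β + Σt) = Gamma(23 + 148, 12 + 30) = Gamma(171, 42).
Posterior mode = (α'−1)/β' = 170/42 = 85/21.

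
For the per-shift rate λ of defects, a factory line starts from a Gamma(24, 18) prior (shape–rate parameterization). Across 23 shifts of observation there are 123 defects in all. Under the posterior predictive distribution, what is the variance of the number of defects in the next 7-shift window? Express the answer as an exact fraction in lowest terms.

Total count 123 over total exposure 23 shifts.
The Gamma prior is conjugate for the Poisson rate, so λ | data ~ Gamma(24+123, 18+23) = Gamma(147, 41).
The posterior predictive for a window of length T is Negative Binomial with variance T·α'·(β'+T)/β'² = 7·147·48/1681 = 49392/1681.

49392/1681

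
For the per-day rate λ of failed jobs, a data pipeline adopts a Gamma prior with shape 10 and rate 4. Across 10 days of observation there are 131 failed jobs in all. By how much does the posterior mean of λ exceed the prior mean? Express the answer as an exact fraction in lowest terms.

53/7

Total count 131 over total exposure 10 days.
By Gamma–Poisson conjugacy, the posterior is Gamma(α + Σx, β + Σt) = Gamma(10 + 131, 4 + 10) = Gamma(141, 14).
Posterior mean = 141/14 = 141/14; prior mean = 10/4 = 5/2. Difference = 141/14 − 5/2 = 53/7.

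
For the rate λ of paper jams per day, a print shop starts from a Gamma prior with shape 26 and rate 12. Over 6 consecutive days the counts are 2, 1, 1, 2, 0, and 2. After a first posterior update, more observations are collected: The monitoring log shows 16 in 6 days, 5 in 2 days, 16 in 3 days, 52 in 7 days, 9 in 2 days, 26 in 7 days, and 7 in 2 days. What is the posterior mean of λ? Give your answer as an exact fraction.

165/47

Total count: 2 + 1 + 1 + 2 + 0 + 2 = 8.
Total exposure: 6 days.
After the first batch: Gamma(26 + 8, 12 + 6) = Gamma(34, 18).
Total count: 16 + 5 + 16 + 52 + 9 + 26 + 7 = 131.
Total exposure: 6 + 2 + 3 + 7 + 2 + 7 + 2 = 29 days.
After the second batch: Gamma(34 + 131, 18 + 29) = Gamma(165, 47).
Posterior mean = α'/β' = 165/47.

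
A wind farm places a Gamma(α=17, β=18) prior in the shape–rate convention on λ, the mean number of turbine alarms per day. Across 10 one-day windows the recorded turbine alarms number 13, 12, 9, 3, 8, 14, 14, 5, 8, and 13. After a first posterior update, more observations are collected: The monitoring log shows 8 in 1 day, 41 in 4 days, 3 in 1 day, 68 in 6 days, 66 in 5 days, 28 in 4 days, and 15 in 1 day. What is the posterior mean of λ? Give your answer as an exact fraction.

Total count: 13 + 12 + 9 + 3 + 8 + 14 + 14 + 5 + 8 + 13 = 99.
Total exposure: 10 days.
After the first batch: Gamma(17 + 99, 18 + 10) = Gamma(116, 28).
Total count: 8 + 41 + 3 + 68 + 66 + 28 + 15 = 229.
Total exposure: 1 + 4 + 1 + 6 + 5 + 4 + 1 = 22 days.
After the second batch: Gamma(116 + 229, 28 + 22) = Gamma(345, 50).
Posterior mean = α'/β' = 345/50 = 69/10.

69/10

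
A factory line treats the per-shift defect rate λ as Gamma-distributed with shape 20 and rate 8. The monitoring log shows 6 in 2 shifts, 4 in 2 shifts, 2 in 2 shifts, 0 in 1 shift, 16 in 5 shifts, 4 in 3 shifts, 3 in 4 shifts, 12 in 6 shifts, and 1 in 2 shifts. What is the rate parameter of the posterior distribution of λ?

35

Total count: 6 + 4 + 2 + 0 + 16 + 4 + 3 + 12 + 1 = 48.
Total exposure: 2 + 2 + 2 + 1 + 5 + 3 + 4 + 6 + 2 = 27 shifts.
Posterior: α' = 20 + 48 = 68, β' = 8 + 27 = 35.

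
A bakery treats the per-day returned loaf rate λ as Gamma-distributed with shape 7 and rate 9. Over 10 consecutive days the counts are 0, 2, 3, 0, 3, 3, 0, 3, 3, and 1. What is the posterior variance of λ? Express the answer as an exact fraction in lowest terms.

25/361

Total count: 0 + 2 + 3 + 0 + 3 + 3 + 0 + 3 + 3 + 1 = 18.
Total exposure: 10 days.
The Gamma prior is conjugate for the Poisson rate, so λ | data ~ Gamma(7+18, 9+10) = Gamma(25, 19).
Posterior variance = α'/β'² = 25/361.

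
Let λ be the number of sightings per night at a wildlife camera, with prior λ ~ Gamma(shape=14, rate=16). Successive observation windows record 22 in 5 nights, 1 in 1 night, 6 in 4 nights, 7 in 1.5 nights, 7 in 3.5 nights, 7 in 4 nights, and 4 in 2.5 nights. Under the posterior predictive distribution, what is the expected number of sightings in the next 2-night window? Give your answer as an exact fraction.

Total count: 22 + 1 + 6 + 7 + 7 + 7 + 4 = 54.
Total exposure: 5 + 1 + 4 + 1.5 + 3.5 + 4 + 2.5 = 21.5 nights.
Conjugate update: add total count to the shape and total exposure to the rate, giving Gamma(68, 75/2).
Predictive mean over a 2-night window = T·E[λ|data] = 2·68/(75/2) = 272/75.

272/75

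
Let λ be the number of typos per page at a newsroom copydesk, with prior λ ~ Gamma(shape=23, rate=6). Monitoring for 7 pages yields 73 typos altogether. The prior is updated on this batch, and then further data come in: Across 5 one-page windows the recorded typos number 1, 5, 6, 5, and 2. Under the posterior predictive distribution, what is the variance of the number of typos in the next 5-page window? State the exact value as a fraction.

13225/324

Total count 73 over total exposure 7 pages.
After the first batch: Gamma(23 + 73, 6 + 7) = Gamma(96, 13).
Total count: 1 + 5 + 6 + 5 + 2 = 19.
Total exposure: 5 pages.
After the second batch: Gamma(96 + 19, 13 + 5) = Gamma(115, 18).
The posterior predictive for a window of length T is Negative Binomial with variance T·α'·(β'+T)/β'² = 5·115·23/324 = 13225/324.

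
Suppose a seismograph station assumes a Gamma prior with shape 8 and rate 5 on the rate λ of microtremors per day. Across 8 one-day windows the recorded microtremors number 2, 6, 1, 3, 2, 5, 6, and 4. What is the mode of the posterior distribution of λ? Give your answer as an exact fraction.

36/13

Total count: 2 + 6 + 1 + 3 + 2 + 5 + 6 + 4 = 29.
Total exposure: 8 days.
The Gamma prior is conjugate for the Poisson rate, so λ | data ~ Gamma(8+29, 5+8) = Gamma(37, 13).
Posterior mode = (α'−1)/β' = 36/13.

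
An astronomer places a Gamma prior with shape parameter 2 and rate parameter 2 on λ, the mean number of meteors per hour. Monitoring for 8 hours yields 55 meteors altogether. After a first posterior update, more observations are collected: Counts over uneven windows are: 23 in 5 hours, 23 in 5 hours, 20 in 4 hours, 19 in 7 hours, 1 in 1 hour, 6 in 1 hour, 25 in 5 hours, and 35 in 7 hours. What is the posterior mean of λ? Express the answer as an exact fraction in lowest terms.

209/45

Total count 55 over total exposure 8 hours.
After the first batch: Gamma(2 + 55, 2 + 8) = Gamma(57, 10).
Total count: 23 + 23 + 20 + 19 + 1 + 6 + 25 + 35 = 152.
Total exposure: 5 + 5 + 4 + 7 + 1 + 1 + 5 + 7 = 35 hours.
After the second batch: Gamma(57 + 152, 10 + 35) = Gamma(209, 45).
Posterior mean = α'/β' = 209/45.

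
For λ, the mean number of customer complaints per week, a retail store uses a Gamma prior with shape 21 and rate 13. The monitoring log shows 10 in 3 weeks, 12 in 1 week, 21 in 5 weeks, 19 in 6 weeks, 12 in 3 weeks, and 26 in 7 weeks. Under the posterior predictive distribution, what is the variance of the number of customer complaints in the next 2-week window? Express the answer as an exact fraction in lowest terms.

2420/361

Total count: 10 + 12 + 21 + 19 + 12 + 26 = 100.
Total exposure: 3 + 1 + 5 + 6 + 3 + 7 = 25 weeks.
Posterior: α' = 21 + 100 = 121, β' = 13 + 25 = 38.
The posterior predictive for a window of length T is Negative Binomial with variance T·α'·(β'+T)/β'² = 2·121·40/1444 = 2420/361.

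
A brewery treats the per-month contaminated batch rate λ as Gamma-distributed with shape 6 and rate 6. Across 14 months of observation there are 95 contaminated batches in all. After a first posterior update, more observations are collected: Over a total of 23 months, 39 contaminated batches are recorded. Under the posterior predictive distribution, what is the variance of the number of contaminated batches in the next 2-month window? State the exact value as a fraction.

Total count 95 over total exposure 14 months.
After the first batch: Gamma(6 + 95, 6 + 14) = Gamma(101, 20).
Total count 39 over total exposure 23 months.
After the second batch: Gamma(101 + 39, 20 + 23) = Gamma(140, 43).
The posterior predictive for a window of length T is Negative Binomial with variance T·α'·(β'+T)/β'² = 2·140·45/1849 = 12600/1849.

12600/1849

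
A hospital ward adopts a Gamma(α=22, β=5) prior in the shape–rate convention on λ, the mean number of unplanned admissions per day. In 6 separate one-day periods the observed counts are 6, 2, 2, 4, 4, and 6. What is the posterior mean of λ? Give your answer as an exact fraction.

46/11

Total count: 6 + 2 + 2 + 4 + 4 + 6 = 24.
Total exposure: 6 days.
Gamma(α, β) with Poisson data over total exposure Σt gives posterior Gamma(α+Σx, β+Σt) = Gamma(46, 11).
Posterior mean = α'/β' = 46/11.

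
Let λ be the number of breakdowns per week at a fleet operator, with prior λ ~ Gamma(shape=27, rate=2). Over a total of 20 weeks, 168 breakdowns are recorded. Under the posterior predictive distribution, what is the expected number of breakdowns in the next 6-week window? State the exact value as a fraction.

Total count 168 over total exposure 20 weeks.
By Gamma–Poisson conjugacy, the posterior is Gamma(α + Σx, β + Σt) = Gamma(27 + 168, 2 + 20) = Gamma(195, 22).
Predictive mean over a 6-week window = T·E[λ|data] = 6·195/22 = 585/11.

585/11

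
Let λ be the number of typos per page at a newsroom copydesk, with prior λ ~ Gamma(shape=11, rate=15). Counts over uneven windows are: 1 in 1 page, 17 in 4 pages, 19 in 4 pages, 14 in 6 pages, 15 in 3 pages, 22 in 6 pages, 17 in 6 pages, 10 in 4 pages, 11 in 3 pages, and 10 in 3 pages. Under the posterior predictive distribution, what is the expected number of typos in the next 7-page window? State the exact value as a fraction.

Total count: 1 + 17 + 19 + 14 + 15 + 22 + 17 + 10 + 11 + 10 = 136.
Total exposure: 1 + 4 + 4 + 6 + 3 + 6 + 6 + 4 + 3 + 3 = 40 pages.
Posterior: α' = 11 + 136 = 147, β' = 15 + 40 = 55.
Predictive mean over a 7-page window = T·E[λ|data] = 7·147/55 = 1029/55.

1029/55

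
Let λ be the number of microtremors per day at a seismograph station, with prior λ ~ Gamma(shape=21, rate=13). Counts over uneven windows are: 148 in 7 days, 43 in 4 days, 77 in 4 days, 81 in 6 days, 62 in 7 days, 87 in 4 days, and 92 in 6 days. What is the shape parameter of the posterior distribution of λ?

611

Total count: 148 + 43 + 77 + 81 + 62 + 87 + 92 = 590.
Total exposure: 7 + 4 + 4 + 6 + 7 + 4 + 6 = 38 days.
By Gamma–Poisson conjugacy, the posterior is Gamma(α + Σx, β + Σt) = Gamma(21 + 590, 13 + 38) = Gamma(611, 51).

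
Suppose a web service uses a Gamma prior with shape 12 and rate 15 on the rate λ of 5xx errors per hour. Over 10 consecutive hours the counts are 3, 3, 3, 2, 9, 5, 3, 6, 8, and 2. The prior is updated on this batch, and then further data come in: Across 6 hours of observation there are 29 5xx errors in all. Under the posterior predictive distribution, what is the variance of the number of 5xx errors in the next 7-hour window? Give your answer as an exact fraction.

22610/961

Total count: 3 + 3 + 3 + 2 + 9 + 5 + 3 + 6 + 8 + 2 = 44.
Total exposure: 10 hours.
After the first batch: Gamma(12 + 44, 15 + 10) = Gamma(56, 25).
Total count 29 over total exposure 6 hours.
After the second batch: Gamma(56 + 29, 25 + 6) = Gamma(85, 31).
The posterior predictive for a window of length T is Negative Binomial with variance T·α'·(β'+T)/β'² = 7·85·38/961 = 22610/961.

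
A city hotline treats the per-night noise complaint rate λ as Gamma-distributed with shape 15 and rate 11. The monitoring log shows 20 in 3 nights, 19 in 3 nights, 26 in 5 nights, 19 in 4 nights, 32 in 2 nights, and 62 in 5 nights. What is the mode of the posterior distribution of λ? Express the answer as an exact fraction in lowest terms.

64/11

Total count: 20 + 19 + 26 + 19 + 32 + 62 = 178.
Total exposure: 3 + 3 + 5 + 4 + 2 + 5 = 22 nights.
By Gamma–Poisson conjugacy, the posterior is Gamma(α + Σx, β + Σt) = Gamma(15 + 178, 11 + 22) = Gamma(193, 33).
Posterior mode = (α'−1)/β' = 192/33 = 64/11.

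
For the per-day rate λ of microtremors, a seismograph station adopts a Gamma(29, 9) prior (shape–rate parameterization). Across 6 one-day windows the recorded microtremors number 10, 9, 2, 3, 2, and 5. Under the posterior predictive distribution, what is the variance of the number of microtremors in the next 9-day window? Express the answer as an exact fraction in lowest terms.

Total count: 10 + 9 + 2 + 3 + 2 + 5 = 31.
Total exposure: 6 days.
By Gamma–Poisson conjugacy, the posterior is Gamma(α + Σx, β + Σt) = Gamma(29 + 31, 9 + 6) = Gamma(60, 15).
The posterior predictive for a window of length T is Negative Binomial with variance T·α'·(β'+T)/β'² = 9·60·24/225 = 288/5.

288/5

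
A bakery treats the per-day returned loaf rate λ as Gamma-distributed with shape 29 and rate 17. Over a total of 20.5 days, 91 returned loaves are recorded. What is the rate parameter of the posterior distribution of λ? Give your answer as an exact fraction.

75/2

Total count 91 over total exposure 20.5 days.
Conjugate update: add total count to the shape and total exposure to the rate, giving Gamma(120, 75/2).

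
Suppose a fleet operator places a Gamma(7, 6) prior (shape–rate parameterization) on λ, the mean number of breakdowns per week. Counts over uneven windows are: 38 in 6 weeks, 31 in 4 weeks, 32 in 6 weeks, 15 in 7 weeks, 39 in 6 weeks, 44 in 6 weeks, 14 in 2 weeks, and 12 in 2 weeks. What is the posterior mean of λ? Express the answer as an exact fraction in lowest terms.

232/45

Total count: 38 + 31 + 32 + 15 + 39 + 44 + 14 + 12 = 225.
Total exposure: 6 + 4 + 6 + 7 + 6 + 6 + 2 + 2 = 39 weeks.
The Gamma prior is conjugate for the Poisson rate, so λ | data ~ Gamma(7+225, 6+39) = Gamma(232, 45).
Posterior mean = α'/β' = 232/45.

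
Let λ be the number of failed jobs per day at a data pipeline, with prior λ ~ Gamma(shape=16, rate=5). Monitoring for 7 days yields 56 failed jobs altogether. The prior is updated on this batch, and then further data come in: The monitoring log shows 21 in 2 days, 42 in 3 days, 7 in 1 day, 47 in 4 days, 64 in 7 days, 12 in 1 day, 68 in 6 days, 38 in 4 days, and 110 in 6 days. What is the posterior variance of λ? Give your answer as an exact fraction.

Total count 56 over total exposure 7 days.
After the first batch: Gamma(16 + 56, 5 + 7) = Gamma(72, 12).
Total count: 21 + 42 + 7 + 47 + 64 + 12 + 68 + 38 + 110 = 409.
Total exposure: 2 + 3 + 1 + 4 + 7 + 1 + 6 + 4 + 6 = 34 days.
After the second batch: Gamma(72 + 409, 12 + 34) = Gamma(481, 46).
Posterior variance = α'/β'² = 481/2116.

481/2116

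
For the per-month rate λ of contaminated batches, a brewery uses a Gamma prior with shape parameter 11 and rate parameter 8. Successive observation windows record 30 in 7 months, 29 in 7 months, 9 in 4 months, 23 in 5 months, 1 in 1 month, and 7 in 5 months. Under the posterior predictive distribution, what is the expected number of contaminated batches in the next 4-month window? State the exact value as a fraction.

440/37

Total count: 30 + 29 + 9 + 23 + 1 + 7 = 99.
Total exposure: 7 + 7 + 4 + 5 + 1 + 5 = 29 months.
Posterior: α' = 11 + 99 = 110, β' = 8 + 29 = 37.
Predictive mean over a 4-month window = T·E[λ|data] = 4·110/37 = 440/37.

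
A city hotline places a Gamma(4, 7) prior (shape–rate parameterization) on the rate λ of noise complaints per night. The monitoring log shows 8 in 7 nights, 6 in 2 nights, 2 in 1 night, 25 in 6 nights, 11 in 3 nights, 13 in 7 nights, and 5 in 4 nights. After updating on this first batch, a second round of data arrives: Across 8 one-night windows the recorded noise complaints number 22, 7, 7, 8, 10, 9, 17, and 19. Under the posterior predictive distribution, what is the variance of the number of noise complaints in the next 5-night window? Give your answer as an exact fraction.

1730/81

Total count: 8 + 6 + 2 + 25 + 11 + 13 + 5 = 70.
Total exposure: 7 + 2 + 1 + 6 + 3 + 7 + 4 = 30 nights.
After the first batch: Gamma(4 + 70, 7 + 30) = Gamma(74, 37).
Total count: 22 + 7 + 7 + 8 + 10 + 9 + 17 + 19 = 99.
Total exposure: 8 nights.
After the second batch: Gamma(74 + 99, 37 + 8) = Gamma(173, 45).
The posterior predictive for a window of length T is Negative Binomial with variance T·α'·(β'+T)/β'² = 5·173·50/2025 = 1730/81.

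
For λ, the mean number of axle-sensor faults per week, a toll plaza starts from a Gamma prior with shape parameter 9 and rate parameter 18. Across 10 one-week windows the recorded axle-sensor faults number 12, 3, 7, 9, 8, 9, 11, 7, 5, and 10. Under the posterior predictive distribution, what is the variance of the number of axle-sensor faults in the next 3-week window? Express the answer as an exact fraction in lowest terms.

Total count: 12 + 3 + 7 + 9 + 8 + 9 + 11 + 7 + 5 + 10 = 81.
Total exposure: 10 weeks.
The Gamma prior is conjugate for the Poisson rate, so λ | data ~ Gamma(9+81, 18+10) = Gamma(90, 28).
The posterior predictive for a window of length T is Negative Binomial with variance T·α'·(β'+T)/β'² = 3·90·31/784 = 4185/392.

4185/392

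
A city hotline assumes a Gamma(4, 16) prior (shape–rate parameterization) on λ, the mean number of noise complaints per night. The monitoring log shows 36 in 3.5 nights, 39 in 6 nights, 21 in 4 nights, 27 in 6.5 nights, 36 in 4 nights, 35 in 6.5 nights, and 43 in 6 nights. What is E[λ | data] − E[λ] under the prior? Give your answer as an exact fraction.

1823/420

Total count: 36 + 39 + 21 + 27 + 36 + 35 + 43 = 237.
Total exposure: 3.5 + 6 + 4 + 6.5 + 4 + 6.5 + 6 = 36.5 nights.
By Gamma–Poisson conjugacy, the posterior is Gamma(α + Σx, β + Σt) = Gamma(4 + 237, 16 + 36.5) = Gamma(241, 105/2).
Posterior mean = 241/(105/2) = 482/105; prior mean = 4/16 = 1/4. Difference = 482/105 − 1/4 = 1823/420.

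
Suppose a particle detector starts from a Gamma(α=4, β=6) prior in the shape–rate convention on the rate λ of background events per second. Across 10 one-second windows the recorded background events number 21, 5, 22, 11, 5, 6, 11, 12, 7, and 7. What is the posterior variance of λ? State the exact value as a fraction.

111/256

Total count: 21 + 5 + 22 + 11 + 5 + 6 + 11 + 12 + 7 + 7 = 107.
Total exposure: 10 seconds.
Posterior: α' = 4 + 107 = 111, β' = 6 + 10 = 16.
Posterior variance = α'/β'² = 111/256.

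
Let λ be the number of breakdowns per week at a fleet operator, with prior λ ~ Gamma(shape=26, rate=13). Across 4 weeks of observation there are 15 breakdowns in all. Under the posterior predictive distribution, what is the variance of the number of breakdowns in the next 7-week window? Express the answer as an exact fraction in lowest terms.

6888/289

Total count 15 over total exposure 4 weeks.
By Gamma–Poisson conjugacy, the posterior is Gamma(α + Σx, β + Σt) = Gamma(26 + 15, 13 + 4) = Gamma(41, 17).
The posterior predictive for a window of length T is Negative Binomial with variance T·α'·(β'+T)/β'² = 7·41·24/289 = 6888/289.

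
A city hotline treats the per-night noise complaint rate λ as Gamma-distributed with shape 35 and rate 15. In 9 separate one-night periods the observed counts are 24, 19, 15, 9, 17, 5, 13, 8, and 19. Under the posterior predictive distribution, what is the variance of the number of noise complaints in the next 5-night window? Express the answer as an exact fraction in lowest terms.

5945/144

Total count: 24 + 19 + 15 + 9 + 17 + 5 + 13 + 8 + 19 = 129.
Total exposure: 9 nights.
Posterior: α' = 35 + 129 = 164, β' = 15 + 9 = 24.
The posterior predictive for a window of length T is Negative Binomial with variance T·α'·(β'+T)/β'² = 5·164·29/576 = 5945/144.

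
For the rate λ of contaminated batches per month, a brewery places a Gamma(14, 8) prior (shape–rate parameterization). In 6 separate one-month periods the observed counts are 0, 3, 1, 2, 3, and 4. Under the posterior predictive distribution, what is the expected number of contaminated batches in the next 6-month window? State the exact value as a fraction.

Total count: 0 + 3 + 1 + 2 + 3 + 4 = 13.
Total exposure: 6 months.
Gamma(α, β) with Poisson data over total exposure Σt gives posterior Gamma(α+Σx, β+Σt) = Gamma(27, 14).
Predictive mean over a 6-month window = T·E[λ|data] = 6·27/14 = 81/7.

81/7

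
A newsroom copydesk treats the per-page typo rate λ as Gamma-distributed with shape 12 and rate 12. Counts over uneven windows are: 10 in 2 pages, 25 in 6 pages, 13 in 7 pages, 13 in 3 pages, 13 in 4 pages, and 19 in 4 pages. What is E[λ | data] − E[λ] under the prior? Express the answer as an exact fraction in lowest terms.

67/38

Total count: 10 + 25 + 13 + 13 + 13 + 19 = 93.
Total exposure: 2 + 6 + 7 + 3 + 4 + 4 = 26 pages.
Conjugate update: add total count to the shape and total exposure to the rate, giving Gamma(105, 38).
Posterior mean = 105/38 = 105/38; prior mean = 12/12 = 1. Difference = 105/38 − 1 = 67/38.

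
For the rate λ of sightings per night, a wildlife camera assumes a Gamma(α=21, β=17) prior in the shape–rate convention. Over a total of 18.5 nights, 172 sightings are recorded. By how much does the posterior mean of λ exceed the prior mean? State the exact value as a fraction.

Total count 172 over total exposure 18.5 nights.
By Gamma–Poisson conjugacy, the posterior is Gamma(α + Σx, β + Σt) = Gamma(21 + 172, 17 + 18.5) = Gamma(193, 71/2).
Posterior mean = 193/(71/2) = 386/71; prior mean = 21/17 = 21/17. Difference = 386/71 − 21/17 = 5071/1207.

5071/1207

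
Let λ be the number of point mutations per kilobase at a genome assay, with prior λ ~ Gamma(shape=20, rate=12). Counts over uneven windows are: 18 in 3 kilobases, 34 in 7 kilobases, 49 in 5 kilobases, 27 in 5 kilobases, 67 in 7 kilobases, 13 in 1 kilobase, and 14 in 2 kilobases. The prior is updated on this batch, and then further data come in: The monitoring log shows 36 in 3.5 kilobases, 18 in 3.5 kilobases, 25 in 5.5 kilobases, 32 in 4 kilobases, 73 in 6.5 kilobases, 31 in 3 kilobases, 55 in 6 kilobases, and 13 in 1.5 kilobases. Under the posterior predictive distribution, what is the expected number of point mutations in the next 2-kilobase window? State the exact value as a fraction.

Total count: 18 + 34 + 49 + 27 + 67 + 13 + 14 = 222.
Total exposure: 3 + 7 + 5 + 5 + 7 + 1 + 2 = 30 kilobases.
After the first batch: Gamma(20 + 222, 12 + 30) = Gamma(242, 42).
Total count: 36 + 18 + 25 + 32 + 73 + 31 + 55 + 13 = 283.
Total exposure: 3.5 + 3.5 + 5.5 + 4 + 6.5 + 3 + 6 + 1.5 = 33.5 kilobases.
After the second batch: Gamma(242 + 283, 42 + 33.5) = Gamma(525, 151/2).
Predictive mean over a 2-kilobase window = T·E[λ|data] = 2·525/(151/2) = 2100/151.

2100/151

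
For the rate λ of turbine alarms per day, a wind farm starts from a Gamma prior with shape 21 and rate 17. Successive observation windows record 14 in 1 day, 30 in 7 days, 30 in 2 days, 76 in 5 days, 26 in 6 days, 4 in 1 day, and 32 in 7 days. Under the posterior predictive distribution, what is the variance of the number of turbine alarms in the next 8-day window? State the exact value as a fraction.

25164/529

Total count: 14 + 30 + 30 + 76 + 26 + 4 + 32 = 212.
Total exposure: 1 + 7 + 2 + 5 + 6 + 1 + 7 = 29 days.
By Gamma–Poisson conjugacy, the posterior is Gamma(α + Σx, β + Σt) = Gamma(21 + 212, 17 + 29) = Gamma(233, 46).
The posterior predictive for a window of length T is Negative Binomial with variance T·α'·(β'+T)/β'² = 8·233·54/2116 = 25164/529.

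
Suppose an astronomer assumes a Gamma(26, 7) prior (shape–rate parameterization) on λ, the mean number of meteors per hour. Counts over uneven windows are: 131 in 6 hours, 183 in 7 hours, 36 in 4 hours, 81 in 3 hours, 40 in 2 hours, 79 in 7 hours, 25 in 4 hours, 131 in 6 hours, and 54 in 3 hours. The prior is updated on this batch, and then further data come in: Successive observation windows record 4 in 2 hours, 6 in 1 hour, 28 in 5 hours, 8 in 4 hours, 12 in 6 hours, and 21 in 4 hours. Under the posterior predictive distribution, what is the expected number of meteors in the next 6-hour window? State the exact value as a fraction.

5190/71

Total count: 131 + 183 + 36 + 81 + 40 + 79 + 25 + 131 + 54 = 760.
Total exposure: 6 + 7 + 4 + 3 + 2 + 7 + 4 + 6 + 3 = 42 hours.
After the first batch: Gamma(26 + 760, 7 + 42) = Gamma(786, 49).
Total count: 4 + 6 + 28 + 8 + 12 + 21 = 79.
Total exposure: 2 + 1 + 5 + 4 + 6 + 4 = 22 hours.
After the second batch: Gamma(786 + 79, 49 + 22) = Gamma(865, 71).
Predictive mean over a 6-hour window = T·E[λ|data] = 6·865/71 = 5190/71.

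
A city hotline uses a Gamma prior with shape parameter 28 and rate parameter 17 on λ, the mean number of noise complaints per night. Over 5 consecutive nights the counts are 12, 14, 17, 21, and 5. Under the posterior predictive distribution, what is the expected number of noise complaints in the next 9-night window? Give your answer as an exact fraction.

Total count: 12 + 14 + 17 + 21 + 5 = 69.
Total exposure: 5 nights.
By Gamma–Poisson conjugacy, the posterior is Gamma(α + Σx, β + Σt) = Gamma(28 + 69, 17 + 5) = Gamma(97, 22).
Predictive mean over a 9-night window = T·E[λ|data] = 9·97/22 = 873/22.

873/22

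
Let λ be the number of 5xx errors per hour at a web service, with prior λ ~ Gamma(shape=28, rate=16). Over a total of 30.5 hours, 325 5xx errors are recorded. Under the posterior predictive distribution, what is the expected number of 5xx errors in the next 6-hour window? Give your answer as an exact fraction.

1412/31

Total count 325 over total exposure 30.5 hours.
Posterior: α' = 28 + 325 = 353, β' = 16 + 30.5 = 93/2.
Predictive mean over a 6-hour window = T·E[λ|data] = 6·353/(93/2) = 1412/31.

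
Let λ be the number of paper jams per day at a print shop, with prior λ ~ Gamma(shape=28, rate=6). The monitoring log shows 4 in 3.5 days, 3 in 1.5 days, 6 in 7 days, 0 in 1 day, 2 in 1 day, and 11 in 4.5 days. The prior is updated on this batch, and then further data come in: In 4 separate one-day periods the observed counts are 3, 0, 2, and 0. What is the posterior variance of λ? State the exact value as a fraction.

236/3249

Total count: 4 + 3 + 6 + 0 + 2 + 11 = 26.
Total exposure: 3.5 + 1.5 + 7 + 1 + 1 + 4.5 = 18.5 days.
After the first batch: Gamma(28 + 26, 6 + 18.5) = Gamma(54, 49/2).
Total count: 3 + 0 + 2 + 0 = 5.
Total exposure: 4 days.
After the second batch: Gamma(54 + 5, 49/2 + 4) = Gamma(59, 57/2).
Posterior variance = α'/β'² = 59/(3249/4) = 236/3249.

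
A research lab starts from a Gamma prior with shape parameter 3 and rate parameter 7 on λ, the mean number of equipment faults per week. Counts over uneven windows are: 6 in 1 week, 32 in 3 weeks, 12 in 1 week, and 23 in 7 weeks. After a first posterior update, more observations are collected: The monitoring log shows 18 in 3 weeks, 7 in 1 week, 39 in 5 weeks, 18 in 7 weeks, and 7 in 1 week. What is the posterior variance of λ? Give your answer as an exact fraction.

55/432

Total count: 6 + 32 + 12 + 23 = 73.
Total exposure: 1 + 3 + 1 + 7 = 12 weeks.
After the first batch: Gamma(3 + 73, 7 + 12) = Gamma(76, 19).
Total count: 18 + 7 + 39 + 18 + 7 = 89.
Total exposure: 3 + 1 + 5 + 7 + 1 = 17 weeks.
After the second batch: Gamma(76 + 89, 19 + 17) = Gamma(165, 36).
Posterior variance = α'/β'² = 165/1296 = 55/432.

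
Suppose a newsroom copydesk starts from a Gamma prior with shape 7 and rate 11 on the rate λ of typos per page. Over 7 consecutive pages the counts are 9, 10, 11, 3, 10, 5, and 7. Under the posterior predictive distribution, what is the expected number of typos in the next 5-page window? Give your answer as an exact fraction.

155/9

Total count: 9 + 10 + 11 + 3 + 10 + 5 + 7 = 55.
Total exposure: 7 pages.
By Gamma–Poisson conjugacy, the posterior is Gamma(α + Σx, β + Σt) = Gamma(7 + 55, 11 + 7) = Gamma(62, 18).
Predictive mean over a 5-page window = T·E[λ|data] = 5·62/18 = 155/9.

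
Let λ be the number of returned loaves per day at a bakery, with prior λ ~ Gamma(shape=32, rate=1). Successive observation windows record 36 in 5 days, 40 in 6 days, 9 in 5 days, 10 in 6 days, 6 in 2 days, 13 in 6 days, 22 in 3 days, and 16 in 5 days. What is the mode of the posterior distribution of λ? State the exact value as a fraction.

61/13

Total count: 36 + 40 + 9 + 10 + 6 + 13 + 22 + 16 = 152.
Total exposure: 5 + 6 + 5 + 6 + 2 + 6 + 3 + 5 = 38 days.
Gamma(α, β) with Poisson data over total exposure Σt gives posterior Gamma(α+Σx, β+Σt) = Gamma(184, 39).
Posterior mode = (α'−1)/β' = 183/39 = 61/13.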